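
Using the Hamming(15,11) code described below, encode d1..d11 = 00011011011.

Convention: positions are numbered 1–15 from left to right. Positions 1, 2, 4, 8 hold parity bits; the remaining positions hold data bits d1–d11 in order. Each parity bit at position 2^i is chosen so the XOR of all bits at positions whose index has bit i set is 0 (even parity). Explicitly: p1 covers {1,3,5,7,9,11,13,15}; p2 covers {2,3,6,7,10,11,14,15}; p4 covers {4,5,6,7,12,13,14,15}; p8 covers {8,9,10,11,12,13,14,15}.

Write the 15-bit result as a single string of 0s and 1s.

Place data at non-parity positions: p1 p2 0 p4 0 0 1 p8 1 0 1 1 0 1 1
p1 (pos 1,3,5,7,9,11,13,15): XOR of data positions = 0⊕0⊕1⊕1⊕1⊕0⊕1 = 0
p2 (pos 2,3,6,7,10,11,14,15): XOR of data positions = 0⊕0⊕1⊕0⊕1⊕1⊕1 = 0
p4 (pos 4,5,6,7,12,13,14,15): XOR of data positions = 0⊕0⊕1⊕1⊕0⊕1⊕1 = 0
p8 (pos 8,9,10,11,12,13,14,15): XOR of data positions = 1⊕0⊕1⊕1⊕0⊕1⊕1 = 1
Codeword: 000000111011011

000000111011011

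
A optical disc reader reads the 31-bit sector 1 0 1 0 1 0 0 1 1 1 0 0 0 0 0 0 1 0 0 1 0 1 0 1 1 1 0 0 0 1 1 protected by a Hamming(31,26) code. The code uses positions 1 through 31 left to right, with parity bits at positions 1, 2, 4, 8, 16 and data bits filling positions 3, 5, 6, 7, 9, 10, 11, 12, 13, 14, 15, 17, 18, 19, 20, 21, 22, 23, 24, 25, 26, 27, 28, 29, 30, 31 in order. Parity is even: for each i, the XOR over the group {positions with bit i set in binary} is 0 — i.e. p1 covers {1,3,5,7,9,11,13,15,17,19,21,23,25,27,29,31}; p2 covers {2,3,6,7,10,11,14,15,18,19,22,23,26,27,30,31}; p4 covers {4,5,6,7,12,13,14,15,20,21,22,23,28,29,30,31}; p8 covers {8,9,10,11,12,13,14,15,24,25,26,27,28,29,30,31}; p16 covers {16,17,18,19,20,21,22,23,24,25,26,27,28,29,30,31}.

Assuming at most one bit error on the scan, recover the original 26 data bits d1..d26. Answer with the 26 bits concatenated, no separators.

s1 (pos 1,3,5,7,9,11,13,15,17,19,21,23,25,27,29,31): 1⊕1⊕1⊕0⊕1⊕0⊕0⊕0⊕1⊕0⊕0⊕0⊕1⊕0⊕0⊕1 = 1
s2 (pos 2,3,6,7,10,11,14,15,18,19,22,23,26,27,30,31): 0⊕1⊕0⊕0⊕1⊕0⊕0⊕0⊕0⊕0⊕1⊕0⊕1⊕0⊕1⊕1 = 0
s4 (pos 4,5,6,7,12,13,14,15,20,21,22,23,28,29,30,31): 0⊕1⊕0⊕0⊕0⊕0⊕0⊕0⊕1⊕0⊕1⊕0⊕0⊕0⊕1⊕1 = 1
s8 (pos 8,9,10,11,12,13,14,15,24,25,26,27,28,29,30,31): 1⊕1⊕1⊕0⊕0⊕0⊕0⊕0⊕1⊕1⊕1⊕0⊕0⊕0⊕1⊕1 = 0
s16 (pos 16,17,18,19,20,21,22,23,24,25,26,27,28,29,30,31): 0⊕1⊕0⊕0⊕1⊕0⊕1⊕0⊕1⊕1⊕1⊕0⊕0⊕0⊕1⊕1 = 0
Syndrome s16…s1 = 00101 → error at position 5.
Flip position 5: 1010100111000000100101011100011 → 1010000111000000100101011100011
Read data bits from positions 3,5,6,7,9,10,11,12,13,14,15,17,18,19,20,21,22,23,24,25,26,27,28,29,30,31: 10001100000100101011100011

10001100000100101011100011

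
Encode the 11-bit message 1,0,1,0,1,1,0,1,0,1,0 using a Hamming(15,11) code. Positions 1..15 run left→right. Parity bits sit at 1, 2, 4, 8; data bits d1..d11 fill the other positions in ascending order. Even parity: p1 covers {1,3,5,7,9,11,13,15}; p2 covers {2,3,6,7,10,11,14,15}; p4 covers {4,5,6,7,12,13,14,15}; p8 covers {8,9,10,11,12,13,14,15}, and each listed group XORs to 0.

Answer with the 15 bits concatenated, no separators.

001101001101010

Place data at non-parity positions: p1 p2 1 p4 0 1 0 p8 1 1 0 1 0 1 0
p1 (pos 1,3,5,7,9,11,13,15): XOR of data positions = 1⊕0⊕0⊕1⊕0⊕0⊕0 = 0
p2 (pos 2,3,6,7,10,11,14,15): XOR of data positions = 1⊕1⊕0⊕1⊕0⊕1⊕0 = 0
p4 (pos 4,5,6,7,12,13,14,15): XOR of data positions = 0⊕1⊕0⊕1⊕0⊕1⊕0 = 1
p8 (pos 8,9,10,11,12,13,14,15): XOR of data positions = 1⊕1⊕0⊕1⊕0⊕1⊕0 = 0
Codeword: 001101001101010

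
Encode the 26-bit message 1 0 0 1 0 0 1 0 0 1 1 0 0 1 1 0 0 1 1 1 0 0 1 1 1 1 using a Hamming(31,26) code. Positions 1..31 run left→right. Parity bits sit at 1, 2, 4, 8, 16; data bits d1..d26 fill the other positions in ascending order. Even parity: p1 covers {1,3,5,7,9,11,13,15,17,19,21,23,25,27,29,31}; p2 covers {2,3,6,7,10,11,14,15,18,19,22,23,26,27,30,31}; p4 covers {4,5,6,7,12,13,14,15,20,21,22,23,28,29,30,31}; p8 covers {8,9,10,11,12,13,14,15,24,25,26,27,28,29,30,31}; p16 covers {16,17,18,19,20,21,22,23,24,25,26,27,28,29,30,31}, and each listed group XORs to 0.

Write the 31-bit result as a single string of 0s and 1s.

Place data at non-parity positions: p1 p2 1 p4 0 0 1 p8 0 0 1 0 0 1 1 p16 0 0 1 1 0 0 1 1 1 0 0 1 1 1 1
p1 (pos 1,3,5,7,9,11,13,15,17,19,21,23,25,27,29,31): XOR of data positions = 1⊕0⊕1⊕0⊕1⊕0⊕1⊕0⊕1⊕0⊕1⊕1⊕0⊕1⊕1 = 1
p2 (pos 2,3,6,7,10,11,14,15,18,19,22,23,26,27,30,31): XOR of data positions = 1⊕0⊕1⊕0⊕1⊕1⊕1⊕0⊕1⊕0⊕1⊕0⊕0⊕1⊕1 = 1
p4 (pos 4,5,6,7,12,13,14,15,20,21,22,23,28,29,30,31): XOR of data positions = 0⊕0⊕1⊕0⊕0⊕1⊕1⊕1⊕0⊕0⊕1⊕1⊕1⊕1⊕1 = 1
p8 (pos 8,9,10,11,12,13,14,15,24,25,26,27,28,29,30,31): XOR of data positions = 0⊕0⊕1⊕0⊕0⊕1⊕1⊕1⊕1⊕0⊕0⊕1⊕1⊕1⊕1 = 1
p16 (pos 16,17,18,19,20,21,22,23,24,25,26,27,28,29,30,31): XOR of data positions = 0⊕0⊕1⊕1⊕0⊕0⊕1⊕1⊕1⊕0⊕0⊕1⊕1⊕1⊕1 = 1
Codeword: 1111001100100111001100111001111

1111001100100111001100111001111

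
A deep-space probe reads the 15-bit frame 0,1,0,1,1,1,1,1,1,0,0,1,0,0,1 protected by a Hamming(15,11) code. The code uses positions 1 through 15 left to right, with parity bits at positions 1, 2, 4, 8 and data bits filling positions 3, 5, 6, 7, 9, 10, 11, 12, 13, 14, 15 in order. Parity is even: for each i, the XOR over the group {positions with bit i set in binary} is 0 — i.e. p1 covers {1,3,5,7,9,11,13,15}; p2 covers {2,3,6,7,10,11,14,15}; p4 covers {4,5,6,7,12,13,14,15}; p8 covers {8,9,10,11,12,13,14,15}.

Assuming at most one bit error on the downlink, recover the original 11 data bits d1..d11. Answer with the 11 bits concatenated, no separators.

s1 (pos 1,3,5,7,9,11,13,15): 0⊕0⊕1⊕1⊕1⊕0⊕0⊕1 = 0
s2 (pos 2,3,6,7,10,11,14,15): 1⊕0⊕1⊕1⊕0⊕0⊕0⊕1 = 0
s4 (pos 4,5,6,7,12,13,14,15): 1⊕1⊕1⊕1⊕1⊕0⊕0⊕1 = 0
s8 (pos 8,9,10,11,12,13,14,15): 1⊕1⊕0⊕0⊕1⊕0⊕0⊕1 = 0
Syndrome s8…s1 = 0000 → no error.
Read data bits from positions 3,5,6,7,9,10,11,12,13,14,15: 01111001001

01111001001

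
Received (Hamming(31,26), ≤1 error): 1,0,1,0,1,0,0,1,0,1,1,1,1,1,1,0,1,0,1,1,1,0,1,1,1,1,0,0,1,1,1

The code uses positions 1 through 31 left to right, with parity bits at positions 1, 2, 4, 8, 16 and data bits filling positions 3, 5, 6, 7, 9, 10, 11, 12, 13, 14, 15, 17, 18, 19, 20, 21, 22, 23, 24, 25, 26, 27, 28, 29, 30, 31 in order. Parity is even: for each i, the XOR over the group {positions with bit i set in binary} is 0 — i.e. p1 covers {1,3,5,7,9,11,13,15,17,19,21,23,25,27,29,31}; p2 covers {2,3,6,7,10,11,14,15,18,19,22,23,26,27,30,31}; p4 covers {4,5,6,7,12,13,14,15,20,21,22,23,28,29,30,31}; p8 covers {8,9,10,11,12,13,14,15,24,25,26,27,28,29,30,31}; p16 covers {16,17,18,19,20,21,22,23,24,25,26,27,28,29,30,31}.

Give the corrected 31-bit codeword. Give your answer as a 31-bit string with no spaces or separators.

s1 (pos 1,3,5,7,9,11,13,15,17,19,21,23,25,27,29,31): 1⊕1⊕1⊕0⊕0⊕1⊕1⊕1⊕1⊕1⊕1⊕1⊕1⊕0⊕1⊕1 = 1
s2 (pos 2,3,6,7,10,11,14,15,18,19,22,23,26,27,30,31): 0⊕1⊕0⊕0⊕1⊕1⊕1⊕1⊕0⊕1⊕0⊕1⊕1⊕0⊕1⊕1 = 0
s4 (pos 4,5,6,7,12,13,14,15,20,21,22,23,28,29,30,31): 0⊕1⊕0⊕0⊕1⊕1⊕1⊕1⊕1⊕1⊕0⊕1⊕0⊕1⊕1⊕1 = 1
s8 (pos 8,9,10,11,12,13,14,15,24,25,26,27,28,29,30,31): 1⊕0⊕1⊕1⊕1⊕1⊕1⊕1⊕1⊕1⊕1⊕0⊕0⊕1⊕1⊕1 = 1
s16 (pos 16,17,18,19,20,21,22,23,24,25,26,27,28,29,30,31): 0⊕1⊕0⊕1⊕1⊕1⊕0⊕1⊕1⊕1⊕1⊕0⊕0⊕1⊕1⊕1 = 1
Syndrome s16…s1 = 11101 → error at position 29.
Flip position 29: 1010100101111110101110111100111 → 1010100101111110101110111100011

1010100101111110101110111100011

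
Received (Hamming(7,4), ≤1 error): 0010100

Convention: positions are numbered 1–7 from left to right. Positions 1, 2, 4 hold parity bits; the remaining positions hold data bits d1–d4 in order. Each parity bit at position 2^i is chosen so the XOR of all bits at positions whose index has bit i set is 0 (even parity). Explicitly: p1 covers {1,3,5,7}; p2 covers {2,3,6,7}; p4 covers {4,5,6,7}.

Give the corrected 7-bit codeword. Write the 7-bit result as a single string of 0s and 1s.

s1 (pos 1,3,5,7): 0⊕1⊕1⊕0 = 0
s2 (pos 2,3,6,7): 0⊕1⊕0⊕0 = 1
s4 (pos 4,5,6,7): 0⊕1⊕0⊕0 = 1
Syndrome s4…s1 = 110 → error at position 6.
Flip position 6: 0010100 → 0010110

0010110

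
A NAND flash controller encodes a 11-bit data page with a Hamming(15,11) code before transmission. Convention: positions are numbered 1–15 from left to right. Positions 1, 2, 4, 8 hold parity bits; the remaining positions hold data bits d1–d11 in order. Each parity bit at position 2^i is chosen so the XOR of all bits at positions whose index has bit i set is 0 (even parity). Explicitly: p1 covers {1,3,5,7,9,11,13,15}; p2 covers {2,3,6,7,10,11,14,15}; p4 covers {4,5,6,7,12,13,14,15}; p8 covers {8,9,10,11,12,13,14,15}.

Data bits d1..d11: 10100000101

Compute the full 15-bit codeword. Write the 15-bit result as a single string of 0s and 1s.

111101000000101

Place data at non-parity positions: p1 p2 1 p4 0 1 0 p8 0 0 0 0 1 0 1
p1 (pos 1,3,5,7,9,11,13,15): XOR of data positions = 1⊕0⊕0⊕0⊕0⊕1⊕1 = 1
p2 (pos 2,3,6,7,10,11,14,15): XOR of data positions = 1⊕1⊕0⊕0⊕0⊕0⊕1 = 1
p4 (pos 4,5,6,7,12,13,14,15): XOR of data positions = 0⊕1⊕0⊕0⊕1⊕0⊕1 = 1
p8 (pos 8,9,10,11,12,13,14,15): XOR of data positions = 0⊕0⊕0⊕0⊕1⊕0⊕1 = 0
Codeword: 111101000000101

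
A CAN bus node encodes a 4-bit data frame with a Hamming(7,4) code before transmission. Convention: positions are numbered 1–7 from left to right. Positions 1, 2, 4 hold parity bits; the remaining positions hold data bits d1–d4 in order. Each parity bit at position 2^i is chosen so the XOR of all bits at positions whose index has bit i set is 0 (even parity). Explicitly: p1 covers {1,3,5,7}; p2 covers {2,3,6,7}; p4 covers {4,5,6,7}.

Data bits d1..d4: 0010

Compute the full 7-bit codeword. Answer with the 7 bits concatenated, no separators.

0101010

Place data at non-parity positions: p1 p2 0 p4 0 1 0
p1 (pos 1,3,5,7): XOR of data positions = 0⊕0⊕0 = 0
p2 (pos 2,3,6,7): XOR of data positions = 0⊕1⊕0 = 1
p4 (pos 4,5,6,7): XOR of data positions = 0⊕1⊕0 = 1
Codeword: 0101010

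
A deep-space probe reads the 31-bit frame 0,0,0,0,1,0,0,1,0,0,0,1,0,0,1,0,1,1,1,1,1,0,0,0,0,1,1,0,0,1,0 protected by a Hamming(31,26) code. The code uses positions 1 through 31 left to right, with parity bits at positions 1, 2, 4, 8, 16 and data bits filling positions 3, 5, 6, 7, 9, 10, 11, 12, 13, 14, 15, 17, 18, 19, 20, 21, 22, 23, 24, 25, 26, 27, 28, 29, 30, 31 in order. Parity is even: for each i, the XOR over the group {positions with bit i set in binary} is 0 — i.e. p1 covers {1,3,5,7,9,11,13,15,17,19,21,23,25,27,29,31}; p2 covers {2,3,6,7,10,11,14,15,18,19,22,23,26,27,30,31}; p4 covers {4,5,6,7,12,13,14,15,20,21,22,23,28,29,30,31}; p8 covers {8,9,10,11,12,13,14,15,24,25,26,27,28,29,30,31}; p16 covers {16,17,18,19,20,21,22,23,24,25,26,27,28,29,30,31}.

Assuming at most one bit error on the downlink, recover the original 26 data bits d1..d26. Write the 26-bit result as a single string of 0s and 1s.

s1 (pos 1,3,5,7,9,11,13,15,17,19,21,23,25,27,29,31): 0⊕0⊕1⊕0⊕0⊕0⊕0⊕1⊕1⊕1⊕1⊕0⊕0⊕1⊕0⊕0 = 0
s2 (pos 2,3,6,7,10,11,14,15,18,19,22,23,26,27,30,31): 0⊕0⊕0⊕0⊕0⊕0⊕0⊕1⊕1⊕1⊕0⊕0⊕1⊕1⊕1⊕0 = 0
s4 (pos 4,5,6,7,12,13,14,15,20,21,22,23,28,29,30,31): 0⊕1⊕0⊕0⊕1⊕0⊕0⊕1⊕1⊕1⊕0⊕0⊕0⊕0⊕1⊕0 = 0
s8 (pos 8,9,10,11,12,13,14,15,24,25,26,27,28,29,30,31): 1⊕0⊕0⊕0⊕1⊕0⊕0⊕1⊕0⊕0⊕1⊕1⊕0⊕0⊕1⊕0 = 0
s16 (pos 16,17,18,19,20,21,22,23,24,25,26,27,28,29,30,31): 0⊕1⊕1⊕1⊕1⊕1⊕0⊕0⊕0⊕0⊕1⊕1⊕0⊕0⊕1⊕0 = 0
Syndrome s16…s1 = 00000 → no error.
Read data bits from positions 3,5,6,7,9,10,11,12,13,14,15,17,18,19,20,21,22,23,24,25,26,27,28,29,30,31: 01000001001111110000110010

01000001001111110000110010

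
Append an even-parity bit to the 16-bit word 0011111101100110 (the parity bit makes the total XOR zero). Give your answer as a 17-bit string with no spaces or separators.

00111111011001100

XOR of the 16 data bits: 0⊕0⊕1⊕1⊕1⊕1⊕1⊕1⊕0⊕1⊕1⊕0⊕0⊕1⊕1⊕0 = 0
Parity bit = 0 (so all 17 bits XOR to 0).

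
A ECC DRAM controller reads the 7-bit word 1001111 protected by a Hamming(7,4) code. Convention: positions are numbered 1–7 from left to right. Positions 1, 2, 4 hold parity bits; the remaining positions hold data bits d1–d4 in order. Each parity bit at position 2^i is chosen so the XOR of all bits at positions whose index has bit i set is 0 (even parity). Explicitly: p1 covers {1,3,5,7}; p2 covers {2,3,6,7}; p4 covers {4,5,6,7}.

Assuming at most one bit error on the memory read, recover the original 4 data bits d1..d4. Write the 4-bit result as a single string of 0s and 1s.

s1 (pos 1,3,5,7): 1⊕0⊕1⊕1 = 1
s2 (pos 2,3,6,7): 0⊕0⊕1⊕1 = 0
s4 (pos 4,5,6,7): 1⊕1⊕1⊕1 = 0
Syndrome s4…s1 = 001 → error at position 1.
Flip position 1: 1001111 → 0001111
Read data bits from positions 3,5,6,7: 0111

0111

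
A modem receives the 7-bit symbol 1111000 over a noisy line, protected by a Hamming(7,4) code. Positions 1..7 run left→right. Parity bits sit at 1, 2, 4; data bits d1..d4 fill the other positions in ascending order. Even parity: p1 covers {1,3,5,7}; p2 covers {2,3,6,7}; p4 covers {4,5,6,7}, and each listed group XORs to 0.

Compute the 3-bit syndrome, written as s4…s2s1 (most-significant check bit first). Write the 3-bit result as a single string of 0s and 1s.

s1 (pos 1,3,5,7): 1⊕1⊕0⊕0 = 0
s2 (pos 2,3,6,7): 1⊕1⊕0⊕0 = 0
s4 (pos 4,5,6,7): 1⊕0⊕0⊕0 = 1
Syndrome s4…s1 = 100 → error at position 4.

100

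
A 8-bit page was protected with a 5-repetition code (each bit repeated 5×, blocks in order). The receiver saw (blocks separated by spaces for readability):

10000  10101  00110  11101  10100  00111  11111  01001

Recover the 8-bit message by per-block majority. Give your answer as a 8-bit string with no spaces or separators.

Block 1 (10000): 1 one → 0
Block 2 (10101): 3 ones → 1
Block 3 (00110): 2 ones → 0
Block 4 (11101): 4 ones → 1
Block 5 (10100): 2 ones → 0
Block 6 (00111): 3 ones → 1
Block 7 (11111): 5 ones → 1
Block 8 (01001): 2 ones → 0

01010110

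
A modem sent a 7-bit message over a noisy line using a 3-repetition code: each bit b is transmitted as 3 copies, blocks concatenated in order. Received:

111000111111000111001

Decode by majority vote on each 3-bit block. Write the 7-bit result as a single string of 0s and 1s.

1011010

Block 1 (111): 3 ones → 1
Block 2 (000): 0 ones → 0
Block 3 (111): 3 ones → 1
Block 4 (111): 3 ones → 1
Block 5 (000): 0 ones → 0
Block 6 (111): 3 ones → 1
Block 7 (001): 1 one → 0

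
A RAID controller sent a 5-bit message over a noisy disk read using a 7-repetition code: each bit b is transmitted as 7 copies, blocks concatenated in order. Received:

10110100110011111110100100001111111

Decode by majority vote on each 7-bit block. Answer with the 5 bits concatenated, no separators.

Block 1 (1011010): 4 ones → 1
Block 2 (0110011): 4 ones → 1
Block 3 (1111101): 6 ones → 1
Block 4 (0010000): 1 one → 0
Block 5 (1111111): 7 ones → 1

11101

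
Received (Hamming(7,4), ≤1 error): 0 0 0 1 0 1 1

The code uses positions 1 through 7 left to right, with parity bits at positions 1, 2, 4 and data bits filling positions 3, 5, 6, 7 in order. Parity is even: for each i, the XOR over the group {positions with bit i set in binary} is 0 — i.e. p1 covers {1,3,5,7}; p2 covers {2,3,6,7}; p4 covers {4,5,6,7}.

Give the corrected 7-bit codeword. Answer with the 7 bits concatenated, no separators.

s1 (pos 1,3,5,7): 0⊕0⊕0⊕1 = 1
s2 (pos 2,3,6,7): 0⊕0⊕1⊕1 = 0
s4 (pos 4,5,6,7): 1⊕0⊕1⊕1 = 1
Syndrome s4…s1 = 101 → error at position 5.
Flip position 5: 0001011 → 0001111

0001111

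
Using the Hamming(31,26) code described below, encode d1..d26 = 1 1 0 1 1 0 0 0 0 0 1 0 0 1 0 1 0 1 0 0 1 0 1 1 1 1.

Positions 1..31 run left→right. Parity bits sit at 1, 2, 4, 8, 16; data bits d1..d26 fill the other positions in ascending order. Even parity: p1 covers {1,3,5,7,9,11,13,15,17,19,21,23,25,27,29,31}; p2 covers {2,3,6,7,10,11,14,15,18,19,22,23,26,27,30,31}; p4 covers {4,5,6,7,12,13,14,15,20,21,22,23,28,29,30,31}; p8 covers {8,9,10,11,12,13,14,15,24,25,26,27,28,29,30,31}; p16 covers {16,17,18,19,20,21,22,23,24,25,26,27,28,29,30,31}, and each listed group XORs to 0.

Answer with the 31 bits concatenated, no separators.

Place data at non-parity positions: p1 p2 1 p4 1 0 1 p8 1 0 0 0 0 0 1 p16 0 0 1 0 1 0 1 0 0 1 0 1 1 1 1
p1 (pos 1,3,5,7,9,11,13,15,17,19,21,23,25,27,29,31): XOR of data positions = 1⊕1⊕1⊕1⊕0⊕0⊕1⊕0⊕1⊕1⊕1⊕0⊕0⊕1⊕1 = 0
p2 (pos 2,3,6,7,10,11,14,15,18,19,22,23,26,27,30,31): XOR of data positions = 1⊕0⊕1⊕0⊕0⊕0⊕1⊕0⊕1⊕0⊕1⊕1⊕0⊕1⊕1 = 0
p4 (pos 4,5,6,7,12,13,14,15,20,21,22,23,28,29,30,31): XOR of data positions = 1⊕0⊕1⊕0⊕0⊕0⊕1⊕0⊕1⊕0⊕1⊕1⊕1⊕1⊕1 = 1
p8 (pos 8,9,10,11,12,13,14,15,24,25,26,27,28,29,30,31): XOR of data positions = 1⊕0⊕0⊕0⊕0⊕0⊕1⊕0⊕0⊕1⊕0⊕1⊕1⊕1⊕1 = 1
p16 (pos 16,17,18,19,20,21,22,23,24,25,26,27,28,29,30,31): XOR of data positions = 0⊕0⊕1⊕0⊕1⊕0⊕1⊕0⊕0⊕1⊕0⊕1⊕1⊕1⊕1 = 0
Codeword: 0011101110000010001010100101111

0011101110000010001010100101111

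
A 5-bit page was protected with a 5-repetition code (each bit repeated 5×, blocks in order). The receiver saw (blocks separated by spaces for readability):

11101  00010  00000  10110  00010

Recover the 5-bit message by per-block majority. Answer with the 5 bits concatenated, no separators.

Block 1 (11101): 4 ones → 1
Block 2 (00010): 1 one → 0
Block 3 (00000): 0 ones → 0
Block 4 (10110): 3 ones → 1
Block 5 (00010): 1 one → 0

10010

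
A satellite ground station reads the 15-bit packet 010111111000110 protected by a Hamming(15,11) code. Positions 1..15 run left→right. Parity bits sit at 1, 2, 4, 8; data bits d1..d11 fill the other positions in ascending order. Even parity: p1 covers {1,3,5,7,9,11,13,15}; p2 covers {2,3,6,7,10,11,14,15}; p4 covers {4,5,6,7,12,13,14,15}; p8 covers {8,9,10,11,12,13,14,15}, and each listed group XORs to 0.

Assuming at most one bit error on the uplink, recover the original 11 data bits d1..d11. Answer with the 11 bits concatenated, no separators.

01111000110

s1 (pos 1,3,5,7,9,11,13,15): 0⊕0⊕1⊕1⊕1⊕0⊕1⊕0 = 0
s2 (pos 2,3,6,7,10,11,14,15): 1⊕0⊕1⊕1⊕0⊕0⊕1⊕0 = 0
s4 (pos 4,5,6,7,12,13,14,15): 1⊕1⊕1⊕1⊕0⊕1⊕1⊕0 = 0
s8 (pos 8,9,10,11,12,13,14,15): 1⊕1⊕0⊕0⊕0⊕1⊕1⊕0 = 0
Syndrome s8…s1 = 0000 → no error.
Read data bits from positions 3,5,6,7,9,10,11,12,13,14,15: 01111000110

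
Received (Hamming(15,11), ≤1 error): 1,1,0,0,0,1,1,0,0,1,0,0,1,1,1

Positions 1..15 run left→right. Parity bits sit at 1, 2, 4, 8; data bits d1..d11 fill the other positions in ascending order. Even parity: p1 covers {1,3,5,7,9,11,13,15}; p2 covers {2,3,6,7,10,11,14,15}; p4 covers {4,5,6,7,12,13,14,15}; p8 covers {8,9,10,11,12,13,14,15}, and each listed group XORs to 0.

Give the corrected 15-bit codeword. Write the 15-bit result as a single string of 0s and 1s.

110101100100111

s1 (pos 1,3,5,7,9,11,13,15): 1⊕0⊕0⊕1⊕0⊕0⊕1⊕1 = 0
s2 (pos 2,3,6,7,10,11,14,15): 1⊕0⊕1⊕1⊕1⊕0⊕1⊕1 = 0
s4 (pos 4,5,6,7,12,13,14,15): 0⊕0⊕1⊕1⊕0⊕1⊕1⊕1 = 1
s8 (pos 8,9,10,11,12,13,14,15): 0⊕0⊕1⊕0⊕0⊕1⊕1⊕1 = 0
Syndrome s8…s1 = 0100 → error at position 4.
Flip position 4: 110001100100111 → 110101100100111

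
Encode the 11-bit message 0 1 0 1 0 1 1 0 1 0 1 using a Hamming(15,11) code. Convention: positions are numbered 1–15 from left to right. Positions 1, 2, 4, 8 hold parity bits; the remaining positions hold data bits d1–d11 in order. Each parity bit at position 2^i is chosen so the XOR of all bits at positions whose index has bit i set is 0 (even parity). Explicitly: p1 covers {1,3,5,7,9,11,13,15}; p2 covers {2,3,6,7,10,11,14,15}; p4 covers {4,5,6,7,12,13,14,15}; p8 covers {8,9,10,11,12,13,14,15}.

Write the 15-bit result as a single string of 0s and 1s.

Place data at non-parity positions: p1 p2 0 p4 1 0 1 p8 0 1 1 0 1 0 1
p1 (pos 1,3,5,7,9,11,13,15): XOR of data positions = 0⊕1⊕1⊕0⊕1⊕1⊕1 = 1
p2 (pos 2,3,6,7,10,11,14,15): XOR of data positions = 0⊕0⊕1⊕1⊕1⊕0⊕1 = 0
p4 (pos 4,5,6,7,12,13,14,15): XOR of data positions = 1⊕0⊕1⊕0⊕1⊕0⊕1 = 0
p8 (pos 8,9,10,11,12,13,14,15): XOR of data positions = 0⊕1⊕1⊕0⊕1⊕0⊕1 = 0
Codeword: 100010100110101

100010100110101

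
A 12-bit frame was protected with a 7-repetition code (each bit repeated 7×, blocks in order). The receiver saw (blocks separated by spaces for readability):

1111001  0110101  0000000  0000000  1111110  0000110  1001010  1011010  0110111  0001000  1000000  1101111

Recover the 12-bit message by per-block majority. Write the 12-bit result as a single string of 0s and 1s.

Block 1 (1111001): 5 ones → 1
Block 2 (0110101): 4 ones → 1
Block 3 (0000000): 0 ones → 0
Block 4 (0000000): 0 ones → 0
Block 5 (1111110): 6 ones → 1
Block 6 (0000110): 2 ones → 0
Block 7 (1001010): 3 ones → 0
Block 8 (1011010): 4 ones → 1
Block 9 (0110111): 5 ones → 1
Block 10 (0001000): 1 one → 0
Block 11 (1000000): 1 one → 0
Block 12 (1101111): 6 ones → 1

110010011001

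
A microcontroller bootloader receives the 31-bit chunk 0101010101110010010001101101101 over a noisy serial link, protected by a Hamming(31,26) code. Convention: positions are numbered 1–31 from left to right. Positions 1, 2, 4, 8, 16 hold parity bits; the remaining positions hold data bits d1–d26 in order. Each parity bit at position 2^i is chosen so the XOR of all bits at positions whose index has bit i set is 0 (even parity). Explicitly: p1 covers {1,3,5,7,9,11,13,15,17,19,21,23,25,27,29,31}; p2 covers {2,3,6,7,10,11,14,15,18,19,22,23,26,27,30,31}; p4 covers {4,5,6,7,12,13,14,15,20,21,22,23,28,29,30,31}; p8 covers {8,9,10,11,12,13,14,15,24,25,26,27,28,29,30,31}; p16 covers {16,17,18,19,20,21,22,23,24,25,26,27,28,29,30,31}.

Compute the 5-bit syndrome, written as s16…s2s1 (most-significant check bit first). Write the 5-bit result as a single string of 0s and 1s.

s1 (pos 1,3,5,7,9,11,13,15,17,19,21,23,25,27,29,31): 0⊕0⊕0⊕0⊕0⊕1⊕0⊕1⊕0⊕0⊕0⊕1⊕1⊕0⊕1⊕1 = 0
s2 (pos 2,3,6,7,10,11,14,15,18,19,22,23,26,27,30,31): 1⊕0⊕1⊕0⊕1⊕1⊕0⊕1⊕1⊕0⊕1⊕1⊕1⊕0⊕0⊕1 = 0
s4 (pos 4,5,6,7,12,13,14,15,20,21,22,23,28,29,30,31): 1⊕0⊕1⊕0⊕1⊕0⊕0⊕1⊕0⊕0⊕1⊕1⊕1⊕1⊕0⊕1 = 1
s8 (pos 8,9,10,11,12,13,14,15,24,25,26,27,28,29,30,31): 1⊕0⊕1⊕1⊕1⊕0⊕0⊕1⊕0⊕1⊕1⊕0⊕1⊕1⊕0⊕1 = 0
s16 (pos 16,17,18,19,20,21,22,23,24,25,26,27,28,29,30,31): 0⊕0⊕1⊕0⊕0⊕0⊕1⊕1⊕0⊕1⊕1⊕0⊕1⊕1⊕0⊕1 = 0
Syndrome s16…s1 = 00100 → error at position 4.

00100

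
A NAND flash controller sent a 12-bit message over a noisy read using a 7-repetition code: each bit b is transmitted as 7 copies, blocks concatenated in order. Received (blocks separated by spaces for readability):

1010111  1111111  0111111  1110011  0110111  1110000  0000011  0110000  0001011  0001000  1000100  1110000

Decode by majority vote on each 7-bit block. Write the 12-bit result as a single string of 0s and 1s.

Block 1 (1010111): 5 ones → 1
Block 2 (1111111): 7 ones → 1
Block 3 (0111111): 6 ones → 1
Block 4 (1110011): 5 ones → 1
Block 5 (0110111): 5 ones → 1
Block 6 (1110000): 3 ones → 0
Block 7 (0000011): 2 ones → 0
Block 8 (0110000): 2 ones → 0
Block 9 (0001011): 3 ones → 0
Block 10 (0001000): 1 one → 0
Block 11 (1000100): 2 ones → 0
Block 12 (1110000): 3 ones → 0

111110000000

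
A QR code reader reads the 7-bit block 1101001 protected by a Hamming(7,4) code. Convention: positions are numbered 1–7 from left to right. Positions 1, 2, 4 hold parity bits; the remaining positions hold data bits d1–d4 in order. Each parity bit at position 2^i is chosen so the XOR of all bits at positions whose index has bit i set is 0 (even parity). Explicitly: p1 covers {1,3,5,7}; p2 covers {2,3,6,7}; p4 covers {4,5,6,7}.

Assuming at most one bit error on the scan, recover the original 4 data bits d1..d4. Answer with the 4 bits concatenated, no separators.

0001

s1 (pos 1,3,5,7): 1⊕0⊕0⊕1 = 0
s2 (pos 2,3,6,7): 1⊕0⊕0⊕1 = 0
s4 (pos 4,5,6,7): 1⊕0⊕0⊕1 = 0
Syndrome s4…s1 = 000 → no error.
Read data bits from positions 3,5,6,7: 0001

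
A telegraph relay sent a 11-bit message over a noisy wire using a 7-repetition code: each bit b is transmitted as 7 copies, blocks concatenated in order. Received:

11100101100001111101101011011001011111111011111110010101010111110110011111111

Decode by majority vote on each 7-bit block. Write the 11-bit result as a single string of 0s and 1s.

Block 1 (1110010): 4 ones → 1
Block 2 (1100001): 3 ones → 0
Block 3 (1111011): 6 ones → 1
Block 4 (0101101): 4 ones → 1
Block 5 (1001011): 4 ones → 1
Block 6 (1111110): 6 ones → 1
Block 7 (1111111): 7 ones → 1
Block 8 (0010101): 3 ones → 0
Block 9 (0101111): 5 ones → 1
Block 10 (1011001): 4 ones → 1
Block 11 (1111111): 7 ones → 1

10111110111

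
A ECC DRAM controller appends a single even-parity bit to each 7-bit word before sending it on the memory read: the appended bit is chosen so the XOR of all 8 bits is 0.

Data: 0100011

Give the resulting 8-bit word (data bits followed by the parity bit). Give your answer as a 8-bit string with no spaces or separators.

01000111

XOR of the 7 data bits: 0⊕1⊕0⊕0⊕0⊕1⊕1 = 1
Parity bit = 1 (so all 8 bits XOR to 0).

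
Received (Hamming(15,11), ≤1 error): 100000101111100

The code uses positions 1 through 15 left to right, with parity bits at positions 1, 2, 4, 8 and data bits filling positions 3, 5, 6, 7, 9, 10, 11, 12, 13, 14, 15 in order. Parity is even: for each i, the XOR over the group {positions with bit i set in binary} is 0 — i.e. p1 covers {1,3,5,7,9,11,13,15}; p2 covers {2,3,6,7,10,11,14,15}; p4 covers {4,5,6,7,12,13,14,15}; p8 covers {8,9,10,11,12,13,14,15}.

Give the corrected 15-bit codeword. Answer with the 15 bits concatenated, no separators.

s1 (pos 1,3,5,7,9,11,13,15): 1⊕0⊕0⊕1⊕1⊕1⊕1⊕0 = 1
s2 (pos 2,3,6,7,10,11,14,15): 0⊕0⊕0⊕1⊕1⊕1⊕0⊕0 = 1
s4 (pos 4,5,6,7,12,13,14,15): 0⊕0⊕0⊕1⊕1⊕1⊕0⊕0 = 1
s8 (pos 8,9,10,11,12,13,14,15): 0⊕1⊕1⊕1⊕1⊕1⊕0⊕0 = 1
Syndrome s8…s1 = 1111 → error at position 15.
Flip position 15: 100000101111100 → 100000101111101

100000101111101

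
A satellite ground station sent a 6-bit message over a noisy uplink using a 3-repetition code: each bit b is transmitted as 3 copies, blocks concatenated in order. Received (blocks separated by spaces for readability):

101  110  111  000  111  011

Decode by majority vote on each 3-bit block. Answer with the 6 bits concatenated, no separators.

111011

Block 1 (101): 2 ones → 1
Block 2 (110): 2 ones → 1
Block 3 (111): 3 ones → 1
Block 4 (000): 0 ones → 0
Block 5 (111): 3 ones → 1
Block 6 (011): 2 ones → 1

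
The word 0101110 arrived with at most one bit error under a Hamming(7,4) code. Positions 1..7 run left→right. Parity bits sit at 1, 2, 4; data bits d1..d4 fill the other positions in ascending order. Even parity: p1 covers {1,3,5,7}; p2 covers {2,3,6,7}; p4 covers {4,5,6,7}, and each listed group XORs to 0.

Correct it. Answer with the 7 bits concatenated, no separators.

s1 (pos 1,3,5,7): 0⊕0⊕1⊕0 = 1
s2 (pos 2,3,6,7): 1⊕0⊕1⊕0 = 0
s4 (pos 4,5,6,7): 1⊕1⊕1⊕0 = 1
Syndrome s4…s1 = 101 → error at position 5.
Flip position 5: 0101110 → 0101010

0101010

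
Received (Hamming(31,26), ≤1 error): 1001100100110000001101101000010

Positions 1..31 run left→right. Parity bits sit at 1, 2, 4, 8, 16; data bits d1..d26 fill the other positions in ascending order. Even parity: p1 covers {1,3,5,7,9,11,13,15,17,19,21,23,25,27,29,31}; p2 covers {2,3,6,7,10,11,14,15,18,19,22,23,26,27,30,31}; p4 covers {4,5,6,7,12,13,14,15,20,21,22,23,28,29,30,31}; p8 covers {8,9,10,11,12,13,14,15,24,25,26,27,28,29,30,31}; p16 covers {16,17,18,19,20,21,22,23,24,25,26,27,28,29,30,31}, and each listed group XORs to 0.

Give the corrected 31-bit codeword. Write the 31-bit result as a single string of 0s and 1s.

s1 (pos 1,3,5,7,9,11,13,15,17,19,21,23,25,27,29,31): 1⊕0⊕1⊕0⊕0⊕1⊕0⊕0⊕0⊕1⊕0⊕1⊕1⊕0⊕0⊕0 = 0
s2 (pos 2,3,6,7,10,11,14,15,18,19,22,23,26,27,30,31): 0⊕0⊕0⊕0⊕0⊕1⊕0⊕0⊕0⊕1⊕1⊕1⊕0⊕0⊕1⊕0 = 1
s4 (pos 4,5,6,7,12,13,14,15,20,21,22,23,28,29,30,31): 1⊕1⊕0⊕0⊕1⊕0⊕0⊕0⊕1⊕0⊕1⊕1⊕0⊕0⊕1⊕0 = 1
s8 (pos 8,9,10,11,12,13,14,15,24,25,26,27,28,29,30,31): 1⊕0⊕0⊕1⊕1⊕0⊕0⊕0⊕0⊕1⊕0⊕0⊕0⊕0⊕1⊕0 = 1
s16 (pos 16,17,18,19,20,21,22,23,24,25,26,27,28,29,30,31): 0⊕0⊕0⊕1⊕1⊕0⊕1⊕1⊕0⊕1⊕0⊕0⊕0⊕0⊕1⊕0 = 0
Syndrome s16…s1 = 01110 → error at position 14.
Flip position 14: 1001100100110000001101101000010 → 1001100100110100001101101000010

1001100100110100001101101000010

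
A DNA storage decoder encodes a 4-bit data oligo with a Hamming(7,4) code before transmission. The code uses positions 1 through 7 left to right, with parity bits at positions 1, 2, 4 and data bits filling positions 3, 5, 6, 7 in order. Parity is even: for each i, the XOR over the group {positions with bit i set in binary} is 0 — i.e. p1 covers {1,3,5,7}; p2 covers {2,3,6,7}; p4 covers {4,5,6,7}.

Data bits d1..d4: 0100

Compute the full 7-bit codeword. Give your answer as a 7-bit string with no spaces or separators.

Place data at non-parity positions: p1 p2 0 p4 1 0 0
p1 (pos 1,3,5,7): XOR of data positions = 0⊕1⊕0 = 1
p2 (pos 2,3,6,7): XOR of data positions = 0⊕0⊕0 = 0
p4 (pos 4,5,6,7): XOR of data positions = 1⊕0⊕0 = 1
Codeword: 1001100

1001100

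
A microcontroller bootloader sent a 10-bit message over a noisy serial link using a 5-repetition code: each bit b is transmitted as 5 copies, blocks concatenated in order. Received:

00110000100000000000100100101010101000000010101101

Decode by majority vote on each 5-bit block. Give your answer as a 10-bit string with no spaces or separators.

Block 1 (00110): 2 ones → 0
Block 2 (00010): 1 one → 0
Block 3 (00000): 0 ones → 0
Block 4 (00000): 0 ones → 0
Block 5 (10010): 2 ones → 0
Block 6 (01010): 2 ones → 0
Block 7 (10101): 3 ones → 1
Block 8 (00000): 0 ones → 0
Block 9 (00101): 2 ones → 0
Block 10 (01101): 3 ones → 1

0000001001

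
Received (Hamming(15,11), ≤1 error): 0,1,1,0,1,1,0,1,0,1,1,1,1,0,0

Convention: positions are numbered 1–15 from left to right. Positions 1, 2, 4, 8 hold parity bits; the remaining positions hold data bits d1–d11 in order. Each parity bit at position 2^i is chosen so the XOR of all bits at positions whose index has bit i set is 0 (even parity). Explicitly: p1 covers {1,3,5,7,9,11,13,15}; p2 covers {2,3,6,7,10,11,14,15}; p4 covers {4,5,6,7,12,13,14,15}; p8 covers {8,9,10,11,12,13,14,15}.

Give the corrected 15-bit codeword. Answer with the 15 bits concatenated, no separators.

011011010011100

s1 (pos 1,3,5,7,9,11,13,15): 0⊕1⊕1⊕0⊕0⊕1⊕1⊕0 = 0
s2 (pos 2,3,6,7,10,11,14,15): 1⊕1⊕1⊕0⊕1⊕1⊕0⊕0 = 1
s4 (pos 4,5,6,7,12,13,14,15): 0⊕1⊕1⊕0⊕1⊕1⊕0⊕0 = 0
s8 (pos 8,9,10,11,12,13,14,15): 1⊕0⊕1⊕1⊕1⊕1⊕0⊕0 = 1
Syndrome s8…s1 = 1010 → error at position 10.
Flip position 10: 011011010111100 → 011011010011100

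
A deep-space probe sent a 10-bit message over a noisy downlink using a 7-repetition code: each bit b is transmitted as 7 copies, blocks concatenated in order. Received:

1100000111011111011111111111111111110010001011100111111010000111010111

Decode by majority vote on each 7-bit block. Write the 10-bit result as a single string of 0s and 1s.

0111101101

Block 1 (1100000): 2 ones → 0
Block 2 (1110111): 6 ones → 1
Block 3 (1101111): 6 ones → 1
Block 4 (1111111): 7 ones → 1
Block 5 (1111111): 7 ones → 1
Block 6 (1001000): 2 ones → 0
Block 7 (1011100): 4 ones → 1
Block 8 (1111110): 6 ones → 1
Block 9 (1000011): 3 ones → 0
Block 10 (1010111): 5 ones → 1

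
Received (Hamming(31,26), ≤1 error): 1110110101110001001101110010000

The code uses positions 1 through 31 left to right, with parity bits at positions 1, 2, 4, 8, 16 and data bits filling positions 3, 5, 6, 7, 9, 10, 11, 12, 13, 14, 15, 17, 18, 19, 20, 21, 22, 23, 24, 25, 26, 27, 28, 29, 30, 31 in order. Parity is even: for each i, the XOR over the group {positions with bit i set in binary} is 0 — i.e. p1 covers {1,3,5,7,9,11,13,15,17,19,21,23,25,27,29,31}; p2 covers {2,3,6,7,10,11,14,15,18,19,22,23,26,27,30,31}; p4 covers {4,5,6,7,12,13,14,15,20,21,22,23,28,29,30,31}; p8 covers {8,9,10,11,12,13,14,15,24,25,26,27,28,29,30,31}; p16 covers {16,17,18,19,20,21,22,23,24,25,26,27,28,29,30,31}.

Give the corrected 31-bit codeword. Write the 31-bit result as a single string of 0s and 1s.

s1 (pos 1,3,5,7,9,11,13,15,17,19,21,23,25,27,29,31): 1⊕1⊕1⊕0⊕0⊕1⊕0⊕0⊕0⊕1⊕0⊕1⊕0⊕1⊕0⊕0 = 1
s2 (pos 2,3,6,7,10,11,14,15,18,19,22,23,26,27,30,31): 1⊕1⊕1⊕0⊕1⊕1⊕0⊕0⊕0⊕1⊕1⊕1⊕0⊕1⊕0⊕0 = 1
s4 (pos 4,5,6,7,12,13,14,15,20,21,22,23,28,29,30,31): 0⊕1⊕1⊕0⊕1⊕0⊕0⊕0⊕1⊕0⊕1⊕1⊕0⊕0⊕0⊕0 = 0
s8 (pos 8,9,10,11,12,13,14,15,24,25,26,27,28,29,30,31): 1⊕0⊕1⊕1⊕1⊕0⊕0⊕0⊕1⊕0⊕0⊕1⊕0⊕0⊕0⊕0 = 0
s16 (pos 16,17,18,19,20,21,22,23,24,25,26,27,28,29,30,31): 1⊕0⊕0⊕1⊕1⊕0⊕1⊕1⊕1⊕0⊕0⊕1⊕0⊕0⊕0⊕0 = 1
Syndrome s16…s1 = 10011 → error at position 19.
Flip position 19: 1110110101110001001101110010000 → 1110110101110001000101110010000

1110110101110001000101110010000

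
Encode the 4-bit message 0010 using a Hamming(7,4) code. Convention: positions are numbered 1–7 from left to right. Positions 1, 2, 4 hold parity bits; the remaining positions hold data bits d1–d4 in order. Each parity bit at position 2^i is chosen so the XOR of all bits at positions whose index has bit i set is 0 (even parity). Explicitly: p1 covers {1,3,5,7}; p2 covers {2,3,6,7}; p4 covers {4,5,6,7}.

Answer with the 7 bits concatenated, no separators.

0101010

Place data at non-parity positions: p1 p2 0 p4 0 1 0
p1 (pos 1,3,5,7): XOR of data positions = 0⊕0⊕0 = 0
p2 (pos 2,3,6,7): XOR of data positions = 0⊕1⊕0 = 1
p4 (pos 4,5,6,7): XOR of data positions = 0⊕1⊕0 = 1
Codeword: 0101010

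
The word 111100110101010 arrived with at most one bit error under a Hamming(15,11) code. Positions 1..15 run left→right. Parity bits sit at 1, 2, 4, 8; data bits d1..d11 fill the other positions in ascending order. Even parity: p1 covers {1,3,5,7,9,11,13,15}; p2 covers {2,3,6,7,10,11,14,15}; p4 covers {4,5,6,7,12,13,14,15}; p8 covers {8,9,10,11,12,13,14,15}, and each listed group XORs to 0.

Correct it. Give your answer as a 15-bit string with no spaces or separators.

110100110101010

s1 (pos 1,3,5,7,9,11,13,15): 1⊕1⊕0⊕1⊕0⊕0⊕0⊕0 = 1
s2 (pos 2,3,6,7,10,11,14,15): 1⊕1⊕0⊕1⊕1⊕0⊕1⊕0 = 1
s4 (pos 4,5,6,7,12,13,14,15): 1⊕0⊕0⊕1⊕1⊕0⊕1⊕0 = 0
s8 (pos 8,9,10,11,12,13,14,15): 1⊕0⊕1⊕0⊕1⊕0⊕1⊕0 = 0
Syndrome s8…s1 = 0011 → error at position 3.
Flip position 3: 111100110101010 → 110100110101010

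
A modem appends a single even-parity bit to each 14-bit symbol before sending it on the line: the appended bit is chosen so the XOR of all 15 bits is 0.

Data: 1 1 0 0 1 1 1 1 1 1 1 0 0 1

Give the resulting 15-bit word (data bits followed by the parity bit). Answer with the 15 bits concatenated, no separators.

110011111110010

XOR of the 14 data bits: 1⊕1⊕0⊕0⊕1⊕1⊕1⊕1⊕1⊕1⊕1⊕0⊕0⊕1 = 0
Parity bit = 0 (so all 15 bits XOR to 0).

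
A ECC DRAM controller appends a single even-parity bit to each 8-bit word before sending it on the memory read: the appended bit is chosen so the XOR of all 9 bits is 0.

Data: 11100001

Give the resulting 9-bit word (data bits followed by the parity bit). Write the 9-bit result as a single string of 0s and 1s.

111000010

XOR of the 8 data bits: 1⊕1⊕1⊕0⊕0⊕0⊕0⊕1 = 0
Parity bit = 0 (so all 9 bits XOR to 0).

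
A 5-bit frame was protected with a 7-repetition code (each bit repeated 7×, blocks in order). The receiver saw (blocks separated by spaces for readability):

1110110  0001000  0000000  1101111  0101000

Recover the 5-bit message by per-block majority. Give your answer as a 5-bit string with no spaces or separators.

Block 1 (1110110): 5 ones → 1
Block 2 (0001000): 1 one → 0
Block 3 (0000000): 0 ones → 0
Block 4 (1101111): 6 ones → 1
Block 5 (0101000): 2 ones → 0

10010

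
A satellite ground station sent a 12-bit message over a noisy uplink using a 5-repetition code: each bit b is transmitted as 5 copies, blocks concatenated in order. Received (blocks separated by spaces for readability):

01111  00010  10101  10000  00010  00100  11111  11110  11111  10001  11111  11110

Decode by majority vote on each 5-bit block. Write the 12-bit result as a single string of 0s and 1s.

101000111011

Block 1 (01111): 4 ones → 1
Block 2 (00010): 1 one → 0
Block 3 (10101): 3 ones → 1
Block 4 (10000): 1 one → 0
Block 5 (00010): 1 one → 0
Block 6 (00100): 1 one → 0
Block 7 (11111): 5 ones → 1
Block 8 (11110): 4 ones → 1
Block 9 (11111): 5 ones → 1
Block 10 (10001): 2 ones → 0
Block 11 (11111): 5 ones → 1
Block 12 (11110): 4 ones → 1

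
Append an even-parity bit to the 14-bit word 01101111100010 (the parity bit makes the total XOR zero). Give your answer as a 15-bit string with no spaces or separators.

011011111000100

XOR of the 14 data bits: 0⊕1⊕1⊕0⊕1⊕1⊕1⊕1⊕1⊕0⊕0⊕0⊕1⊕0 = 0
Parity bit = 0 (so all 15 bits XOR to 0).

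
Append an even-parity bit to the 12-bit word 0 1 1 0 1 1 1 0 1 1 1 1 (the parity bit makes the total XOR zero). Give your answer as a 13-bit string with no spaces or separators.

XOR of the 12 data bits: 0⊕1⊕1⊕0⊕1⊕1⊕1⊕0⊕1⊕1⊕1⊕1 = 1
Parity bit = 1 (so all 13 bits XOR to 0).

0110111011111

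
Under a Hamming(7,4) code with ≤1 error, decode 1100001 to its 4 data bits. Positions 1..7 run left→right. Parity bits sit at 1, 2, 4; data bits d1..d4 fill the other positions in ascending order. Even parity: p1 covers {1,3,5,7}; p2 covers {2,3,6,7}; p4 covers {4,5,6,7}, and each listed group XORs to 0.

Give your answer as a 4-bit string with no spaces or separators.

0001

s1 (pos 1,3,5,7): 1⊕0⊕0⊕1 = 0
s2 (pos 2,3,6,7): 1⊕0⊕0⊕1 = 0
s4 (pos 4,5,6,7): 0⊕0⊕0⊕1 = 1
Syndrome s4…s1 = 100 → error at position 4.
Flip position 4: 1100001 → 1101001
Read data bits from positions 3,5,6,7: 0001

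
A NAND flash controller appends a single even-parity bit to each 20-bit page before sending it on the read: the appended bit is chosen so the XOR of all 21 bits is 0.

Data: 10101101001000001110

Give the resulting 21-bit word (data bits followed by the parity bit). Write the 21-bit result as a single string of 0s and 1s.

101011010010000011101

XOR of the 20 data bits: 1⊕0⊕1⊕0⊕1⊕1⊕0⊕1⊕0⊕0⊕1⊕0⊕0⊕0⊕0⊕0⊕1⊕1⊕1⊕0 = 1
Parity bit = 1 (so all 21 bits XOR to 0).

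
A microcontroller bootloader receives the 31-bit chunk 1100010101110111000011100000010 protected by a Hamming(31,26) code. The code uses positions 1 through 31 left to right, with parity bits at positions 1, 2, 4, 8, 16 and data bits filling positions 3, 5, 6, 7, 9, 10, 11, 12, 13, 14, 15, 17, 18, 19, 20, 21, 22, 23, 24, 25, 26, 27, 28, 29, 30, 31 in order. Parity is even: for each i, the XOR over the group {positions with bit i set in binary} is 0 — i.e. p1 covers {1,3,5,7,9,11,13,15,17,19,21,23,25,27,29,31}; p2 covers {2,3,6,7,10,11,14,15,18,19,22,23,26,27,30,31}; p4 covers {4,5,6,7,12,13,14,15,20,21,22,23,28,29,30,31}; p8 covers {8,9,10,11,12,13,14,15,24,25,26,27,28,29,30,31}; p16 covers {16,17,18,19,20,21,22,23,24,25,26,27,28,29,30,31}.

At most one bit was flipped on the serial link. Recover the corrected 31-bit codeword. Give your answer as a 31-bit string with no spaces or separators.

s1 (pos 1,3,5,7,9,11,13,15,17,19,21,23,25,27,29,31): 1⊕0⊕0⊕0⊕0⊕1⊕0⊕1⊕0⊕0⊕1⊕1⊕0⊕0⊕0⊕0 = 1
s2 (pos 2,3,6,7,10,11,14,15,18,19,22,23,26,27,30,31): 1⊕0⊕1⊕0⊕1⊕1⊕1⊕1⊕0⊕0⊕1⊕1⊕0⊕0⊕1⊕0 = 1
s4 (pos 4,5,6,7,12,13,14,15,20,21,22,23,28,29,30,31): 0⊕0⊕1⊕0⊕1⊕0⊕1⊕1⊕0⊕1⊕1⊕1⊕0⊕0⊕1⊕0 = 0
s8 (pos 8,9,10,11,12,13,14,15,24,25,26,27,28,29,30,31): 1⊕0⊕1⊕1⊕1⊕0⊕1⊕1⊕0⊕0⊕0⊕0⊕0⊕0⊕1⊕0 = 1
s16 (pos 16,17,18,19,20,21,22,23,24,25,26,27,28,29,30,31): 1⊕0⊕0⊕0⊕0⊕1⊕1⊕1⊕0⊕0⊕0⊕0⊕0⊕0⊕1⊕0 = 1
Syndrome s16…s1 = 11011 → error at position 27.
Flip position 27: 1100010101110111000011100000010 → 1100010101110111000011100010010

1100010101110111000011100010010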